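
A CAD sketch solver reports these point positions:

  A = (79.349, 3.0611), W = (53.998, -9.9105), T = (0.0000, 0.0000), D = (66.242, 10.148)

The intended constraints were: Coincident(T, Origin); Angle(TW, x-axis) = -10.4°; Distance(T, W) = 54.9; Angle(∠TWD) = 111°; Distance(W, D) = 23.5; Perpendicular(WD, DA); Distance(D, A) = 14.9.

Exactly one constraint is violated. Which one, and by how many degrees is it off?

Perpendicular(WD, DA) — off by 3.00°.

T = (0.00, 0.00) ✓; TW at -10.40° ✓; |TW| = 54.90 ✓; ∠TWD = 111.0° ✓; |WD| = 23.50 ✓; ∠(WD, DA) = 87.00° ✗; |DA| = 14.90 ✓.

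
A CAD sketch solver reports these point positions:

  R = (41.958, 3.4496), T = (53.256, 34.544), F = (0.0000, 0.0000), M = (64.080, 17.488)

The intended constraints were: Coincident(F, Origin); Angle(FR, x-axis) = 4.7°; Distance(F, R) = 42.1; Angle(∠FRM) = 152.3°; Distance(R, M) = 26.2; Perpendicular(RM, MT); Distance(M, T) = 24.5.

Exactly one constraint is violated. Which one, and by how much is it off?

Distance(M, T) = 24.5 — off by 4.30.

F = (0.00, 0.00) ✓; FR at 4.700° ✓; |FR| = 42.10 ✓; ∠FRM = 152.3° ✓; |RM| = 26.20 ✓; ∠(RM, MT) = 90.00° ✓; |MT| = 20.20 ✗.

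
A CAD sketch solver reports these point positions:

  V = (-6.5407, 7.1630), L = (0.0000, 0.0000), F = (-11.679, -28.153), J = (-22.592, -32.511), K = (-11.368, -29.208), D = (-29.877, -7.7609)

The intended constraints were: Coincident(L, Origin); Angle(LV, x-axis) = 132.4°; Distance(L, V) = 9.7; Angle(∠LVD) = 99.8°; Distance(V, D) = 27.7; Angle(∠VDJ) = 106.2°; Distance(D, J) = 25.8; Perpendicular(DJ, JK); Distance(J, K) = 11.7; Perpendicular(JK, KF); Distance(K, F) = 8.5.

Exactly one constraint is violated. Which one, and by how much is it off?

Distance(K, F) = 8.5 — off by 7.40.

L = (0.00, 0.00) ✓; LV at 132.4° ✓; |LV| = 9.700 ✓; ∠LVD = 99.80° ✓; |VD| = 27.70 ✓; ∠VDJ = 106.2° ✓; |DJ| = 25.80 ✓; ∠(DJ, JK) = 90.00° ✓; |JK| = 11.70 ✓; ∠(JK, KF) = 90.03° ✓; |KF| = 1.100 ✗.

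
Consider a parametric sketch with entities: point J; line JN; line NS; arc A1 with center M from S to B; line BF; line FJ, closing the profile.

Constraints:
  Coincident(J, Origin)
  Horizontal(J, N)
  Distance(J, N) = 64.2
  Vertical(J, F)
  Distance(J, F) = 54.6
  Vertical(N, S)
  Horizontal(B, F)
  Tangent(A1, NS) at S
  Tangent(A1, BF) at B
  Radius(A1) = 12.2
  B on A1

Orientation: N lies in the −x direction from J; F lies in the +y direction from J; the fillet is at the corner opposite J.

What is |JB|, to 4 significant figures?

75.40

J is at the origin; J and N share the same y with |JN| = 64.2 and N on the −x side, so N = (-64.20, 0.000). J and F share the same x with |JF| = 54.6 and F on the +y side, so F = (0.000, 54.60). The virtual corner opposite J is at (-64.20, 54.60). A1 meets NS tangentially, so MS is at right angles to NS and the tangent condition forces MB to be normal to BF, with radius 12.2, so the center M sits 12.2 in from both sides at M = (-52.00, 42.40). That places the tangent points at S = (-64.20, 42.40) on NS and B = (-52.00, 54.60) on BF. Then |JB| = |B − J| = 75.40.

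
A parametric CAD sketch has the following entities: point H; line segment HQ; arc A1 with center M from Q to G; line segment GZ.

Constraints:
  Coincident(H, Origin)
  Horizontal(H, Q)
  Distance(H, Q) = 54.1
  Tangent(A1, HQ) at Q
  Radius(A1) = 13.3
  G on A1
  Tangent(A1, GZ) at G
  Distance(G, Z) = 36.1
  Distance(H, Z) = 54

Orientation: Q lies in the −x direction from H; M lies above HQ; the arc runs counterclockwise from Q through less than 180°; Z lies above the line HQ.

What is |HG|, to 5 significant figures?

42.430

Checks: |MG| = 13.30 ✓; ∠(MG, GZ) = 90.00° ✓; |GZ| = 36.10 ✓; |HZ| = 54.00 ✓.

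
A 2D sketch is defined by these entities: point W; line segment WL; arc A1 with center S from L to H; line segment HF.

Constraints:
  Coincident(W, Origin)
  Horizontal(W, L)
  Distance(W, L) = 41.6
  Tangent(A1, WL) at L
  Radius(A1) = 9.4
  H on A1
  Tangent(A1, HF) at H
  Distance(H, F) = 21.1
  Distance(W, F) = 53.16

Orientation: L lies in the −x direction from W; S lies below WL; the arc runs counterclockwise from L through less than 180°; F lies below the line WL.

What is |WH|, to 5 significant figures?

51.929

Checks: W.y = 0.00, L.y = 0.00 ✓; |SH| = 9.400 ✓; ∠(SH, HF) = 90.00° ✓; |HF| = 21.10 ✓; |WF| = 53.16 ✓.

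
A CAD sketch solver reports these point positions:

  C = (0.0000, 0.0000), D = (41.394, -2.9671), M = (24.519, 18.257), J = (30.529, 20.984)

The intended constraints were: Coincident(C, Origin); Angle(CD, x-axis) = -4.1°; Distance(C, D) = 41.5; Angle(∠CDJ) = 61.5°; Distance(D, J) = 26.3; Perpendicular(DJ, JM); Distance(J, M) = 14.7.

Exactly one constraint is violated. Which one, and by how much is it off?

Distance(J, M) = 14.7 — off by 8.10.

C = (0.00, 0.00) ✓; CD at -4.100° ✓; |CD| = 41.50 ✓; ∠CDJ = 61.50° ✓; |DJ| = 26.30 ✓; ∠(DJ, JM) = 90.01° ✓; |JM| = 6.600 ✗.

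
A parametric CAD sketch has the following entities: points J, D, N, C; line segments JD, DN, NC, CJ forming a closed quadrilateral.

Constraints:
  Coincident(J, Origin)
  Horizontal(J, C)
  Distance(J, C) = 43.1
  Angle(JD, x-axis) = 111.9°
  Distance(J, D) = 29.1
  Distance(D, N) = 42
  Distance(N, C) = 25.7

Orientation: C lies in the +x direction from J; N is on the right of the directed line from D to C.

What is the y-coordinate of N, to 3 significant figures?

-3.81

J is at the origin; JC is horizontal with |JC| = 43.1 and C in +x, so C = (43.1, 0). JD runs at 111.9° with |JD| = 29.1, so D = (-10.9, 27.0). N is determined by |DN| = 42.0 and |NC| = 25.7 together: it lies at the intersection of circle(D, 42.0) and circle(C, 25.7). With |DC| = 60.3, the foot of the radical line on DC is 39.3 from D and the perpendicular offset is √(42.0² − 39.3²) = 14.8. Taking the right-of-DC solution: N = (17.7, -3.81).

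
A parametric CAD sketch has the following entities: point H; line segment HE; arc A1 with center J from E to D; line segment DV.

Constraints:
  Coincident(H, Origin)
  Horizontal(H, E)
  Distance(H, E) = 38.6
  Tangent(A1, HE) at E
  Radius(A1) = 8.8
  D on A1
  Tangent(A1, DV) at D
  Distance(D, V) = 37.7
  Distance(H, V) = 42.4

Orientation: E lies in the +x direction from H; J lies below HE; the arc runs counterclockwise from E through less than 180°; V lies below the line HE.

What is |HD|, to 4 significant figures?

31.01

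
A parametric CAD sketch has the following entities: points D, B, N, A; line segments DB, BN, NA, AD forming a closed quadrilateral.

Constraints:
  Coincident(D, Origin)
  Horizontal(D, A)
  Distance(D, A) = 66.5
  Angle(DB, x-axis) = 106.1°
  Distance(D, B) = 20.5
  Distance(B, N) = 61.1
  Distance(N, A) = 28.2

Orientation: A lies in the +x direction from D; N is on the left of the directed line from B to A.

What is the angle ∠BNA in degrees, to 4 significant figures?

108.1°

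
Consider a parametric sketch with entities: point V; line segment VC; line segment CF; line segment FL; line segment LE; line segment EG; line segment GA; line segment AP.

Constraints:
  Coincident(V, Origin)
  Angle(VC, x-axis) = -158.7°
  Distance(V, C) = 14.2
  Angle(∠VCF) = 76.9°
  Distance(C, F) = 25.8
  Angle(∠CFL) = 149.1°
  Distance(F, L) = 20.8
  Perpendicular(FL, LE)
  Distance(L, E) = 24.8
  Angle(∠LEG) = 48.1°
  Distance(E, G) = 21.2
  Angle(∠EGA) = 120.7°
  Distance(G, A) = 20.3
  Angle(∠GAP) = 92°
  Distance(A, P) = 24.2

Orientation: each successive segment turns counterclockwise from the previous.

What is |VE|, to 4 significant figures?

33.10

V is at the origin; VC runs at -158.7° with length 14.2, so C = (-13.23, -5.158). ∠VCF = 76.9° gives CF at -55.60° from the x-axis; with |CF| = 25.8, F = (1.346, -26.45). ∠CFL = 149.1° gives FL at -24.70° from the x-axis; with |FL| = 20.8, L = (20.24, -35.14). FL is perpendicular to LE, so LE runs at 65.30°; with |LE| = 24.8, E = (30.61, -12.61). Then |VE| = |E − V| = 33.10.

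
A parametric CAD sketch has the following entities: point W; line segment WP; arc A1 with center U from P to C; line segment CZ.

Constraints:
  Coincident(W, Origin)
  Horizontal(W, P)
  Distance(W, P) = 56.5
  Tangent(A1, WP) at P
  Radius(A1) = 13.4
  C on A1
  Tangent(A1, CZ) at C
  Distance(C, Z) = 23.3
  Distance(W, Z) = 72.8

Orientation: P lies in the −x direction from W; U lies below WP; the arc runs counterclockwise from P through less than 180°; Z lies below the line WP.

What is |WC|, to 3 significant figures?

71.4

W is at the origin; W and P share the same y with |WP| = 56.5 and P on the −x side, so P = (-56.5, 0.00). Tangency of A1 to WP means the radius UP is perpendicular to WP, so U = P + (0, -13.4) = (-56.5, -13.4). Since UC ⟂ CZ (tangency), |UZ| = √(13.4² + 23.3²) = 26.9 regardless of where C sits on A1. So Z lies on both circle(W, 72.8) and circle(U, 26.9); the below-WP intersection is Z = (-60.9, -39.9). C is the foot of the tangent from Z: C = (-69.0, -18.1).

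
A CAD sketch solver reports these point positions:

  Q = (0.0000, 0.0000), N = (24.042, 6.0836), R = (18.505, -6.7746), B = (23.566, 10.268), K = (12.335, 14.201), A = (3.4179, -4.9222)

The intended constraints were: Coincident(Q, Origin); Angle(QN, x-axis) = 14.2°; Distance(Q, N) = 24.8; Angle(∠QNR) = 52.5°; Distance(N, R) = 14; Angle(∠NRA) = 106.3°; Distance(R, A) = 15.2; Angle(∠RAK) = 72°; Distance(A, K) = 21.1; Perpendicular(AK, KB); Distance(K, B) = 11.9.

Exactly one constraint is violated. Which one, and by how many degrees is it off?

Perpendicular(AK, KB) — off by 5.70°.

Q = (0.00, 0.00) ✓; QN at 14.20° ✓; |QN| = 24.80 ✓; ∠QNR = 52.50° ✓; |NR| = 14.00 ✓; ∠NRA = 106.3° ✓; |RA| = 15.20 ✓; ∠RAK = 72.00° ✓; |AK| = 21.10 ✓; ∠(AK, KB) = 84.30° ✗; |KB| = 11.90 ✓.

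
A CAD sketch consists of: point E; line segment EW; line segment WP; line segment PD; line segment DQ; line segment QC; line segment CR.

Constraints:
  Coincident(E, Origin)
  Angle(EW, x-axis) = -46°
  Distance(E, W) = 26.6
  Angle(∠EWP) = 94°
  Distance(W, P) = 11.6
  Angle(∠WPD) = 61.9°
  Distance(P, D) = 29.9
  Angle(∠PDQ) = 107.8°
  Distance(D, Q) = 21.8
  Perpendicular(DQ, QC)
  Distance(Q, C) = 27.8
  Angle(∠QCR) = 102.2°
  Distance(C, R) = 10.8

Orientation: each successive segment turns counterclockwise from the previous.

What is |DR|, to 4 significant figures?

32.11

DQ is perpendicular to QC, so QC runs at -39.70°; with |QC| = 27.8, C = (7.086, -35.06). ∠QCR = 102.2° gives CR at 38.10° from the x-axis; with |CR| = 10.8, R = (15.58, -28.39). Then |DR| = |R − D| = 32.11.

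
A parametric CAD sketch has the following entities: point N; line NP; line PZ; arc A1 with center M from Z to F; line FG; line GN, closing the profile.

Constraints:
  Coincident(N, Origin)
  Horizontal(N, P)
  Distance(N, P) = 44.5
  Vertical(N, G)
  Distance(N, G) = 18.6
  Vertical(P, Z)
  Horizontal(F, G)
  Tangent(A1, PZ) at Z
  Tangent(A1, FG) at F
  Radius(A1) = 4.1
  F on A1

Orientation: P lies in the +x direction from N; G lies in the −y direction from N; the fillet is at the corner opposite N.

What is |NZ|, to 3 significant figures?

46.8

The virtual corner opposite N is at (44.5, -18.6). Since A1 is tangent to PZ there, MZ ⟂ PZ and the tangent condition forces MF to be normal to FG, with radius 4.1, so the center M sits 4.1 in from both sides at M = (40.4, -14.5). That places the tangent points at Z = (44.5, -14.5) on PZ and F = (40.4, -18.6) on FG. Then |NZ| = |Z − N| = 46.8.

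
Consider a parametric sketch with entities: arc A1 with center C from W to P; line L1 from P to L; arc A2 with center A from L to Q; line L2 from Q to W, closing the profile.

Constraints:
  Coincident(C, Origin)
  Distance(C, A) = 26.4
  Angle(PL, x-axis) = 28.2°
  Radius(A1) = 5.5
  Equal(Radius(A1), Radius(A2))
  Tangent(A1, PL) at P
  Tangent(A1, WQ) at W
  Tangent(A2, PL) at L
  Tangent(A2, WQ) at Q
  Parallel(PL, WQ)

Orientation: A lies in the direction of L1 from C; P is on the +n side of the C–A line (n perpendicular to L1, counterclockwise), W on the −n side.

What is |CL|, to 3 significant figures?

27.0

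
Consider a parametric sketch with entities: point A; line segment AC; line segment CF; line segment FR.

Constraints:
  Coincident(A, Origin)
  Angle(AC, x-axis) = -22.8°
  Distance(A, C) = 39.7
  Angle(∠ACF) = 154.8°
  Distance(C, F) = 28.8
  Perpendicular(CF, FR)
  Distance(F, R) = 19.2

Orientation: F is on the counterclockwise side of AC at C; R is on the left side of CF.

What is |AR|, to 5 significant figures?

64.762

∠ACF = 154.8°, so CF runs at -22.8° + (180° − 154.8°) = 2.4000° from the x-axis; with |CF| = 28.8, F = C + 28.8·(cos 2.4000°, sin 2.4000°) = (65.373, -14.178). CF is perpendicular to FR; with |FR| = 19.2 on the left of CF, R = F + 19.2·(-0.041876, 0.99912) = (64.569, 5.0048). Then |AR| = |R − A| = 64.762.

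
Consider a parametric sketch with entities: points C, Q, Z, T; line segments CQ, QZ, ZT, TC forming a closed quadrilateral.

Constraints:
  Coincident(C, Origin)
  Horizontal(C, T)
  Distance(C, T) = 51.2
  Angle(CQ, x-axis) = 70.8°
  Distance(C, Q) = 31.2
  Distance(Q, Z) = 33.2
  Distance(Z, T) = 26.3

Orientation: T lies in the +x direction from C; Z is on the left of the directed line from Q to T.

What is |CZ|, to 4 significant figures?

49.90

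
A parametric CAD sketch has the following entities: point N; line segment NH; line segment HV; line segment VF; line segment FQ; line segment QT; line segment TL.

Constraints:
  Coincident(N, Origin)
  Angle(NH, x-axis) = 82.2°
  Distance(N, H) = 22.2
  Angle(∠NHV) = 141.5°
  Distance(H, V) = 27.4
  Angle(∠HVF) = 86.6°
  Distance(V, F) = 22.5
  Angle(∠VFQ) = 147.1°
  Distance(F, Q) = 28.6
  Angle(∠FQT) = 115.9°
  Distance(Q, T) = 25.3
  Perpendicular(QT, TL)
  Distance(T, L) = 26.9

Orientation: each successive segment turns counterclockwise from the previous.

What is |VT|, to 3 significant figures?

59.5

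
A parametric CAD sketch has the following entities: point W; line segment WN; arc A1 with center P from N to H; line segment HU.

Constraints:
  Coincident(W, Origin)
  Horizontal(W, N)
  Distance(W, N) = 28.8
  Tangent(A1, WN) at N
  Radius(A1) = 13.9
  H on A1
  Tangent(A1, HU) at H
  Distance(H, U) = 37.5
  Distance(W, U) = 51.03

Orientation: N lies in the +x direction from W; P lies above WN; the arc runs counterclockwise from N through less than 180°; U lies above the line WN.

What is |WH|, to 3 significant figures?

45.2

Checks: W.y = 0.00, N.y = 0.00 ✓; |PH| = 13.90 ✓; ∠(PH, HU) = 90.00° ✓; |HU| = 37.50 ✓; |WU| = 51.03 ✓.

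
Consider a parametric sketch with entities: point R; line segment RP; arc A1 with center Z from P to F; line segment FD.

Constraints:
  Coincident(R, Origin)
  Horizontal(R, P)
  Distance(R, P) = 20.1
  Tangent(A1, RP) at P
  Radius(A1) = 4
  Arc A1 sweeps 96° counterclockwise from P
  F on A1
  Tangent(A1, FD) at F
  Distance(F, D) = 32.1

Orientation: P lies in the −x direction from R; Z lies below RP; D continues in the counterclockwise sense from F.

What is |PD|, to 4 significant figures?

36.35

R is at the origin; RP is horizontal with |RP| = 20.1 and P on the −x side, so P = (-20.10, 0.000). Since A1 is tangent to RP there, ZP ⟂ RP, so Z = P + (0, -4) = (-20.10, -4.000). On A1, P sits at bearing 90° from Z; a 96° counterclockwise sweep puts F at bearing 186°, so F = Z + 4.0·(cos 186°, sin 186°) = (-24.08, -4.418). The tangent condition forces ZF to be normal to FD, so FD runs along (−sin 186°, cos 186°); with |FD| = 32.1, D = (-20.72, -36.34). Then |PD| = |D − P| = 36.35.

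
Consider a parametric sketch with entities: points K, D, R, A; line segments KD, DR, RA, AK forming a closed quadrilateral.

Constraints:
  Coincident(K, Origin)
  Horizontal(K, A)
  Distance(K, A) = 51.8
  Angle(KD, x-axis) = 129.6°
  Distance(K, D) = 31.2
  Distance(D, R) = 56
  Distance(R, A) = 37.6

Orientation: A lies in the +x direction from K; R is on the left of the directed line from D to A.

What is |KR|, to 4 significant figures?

48.82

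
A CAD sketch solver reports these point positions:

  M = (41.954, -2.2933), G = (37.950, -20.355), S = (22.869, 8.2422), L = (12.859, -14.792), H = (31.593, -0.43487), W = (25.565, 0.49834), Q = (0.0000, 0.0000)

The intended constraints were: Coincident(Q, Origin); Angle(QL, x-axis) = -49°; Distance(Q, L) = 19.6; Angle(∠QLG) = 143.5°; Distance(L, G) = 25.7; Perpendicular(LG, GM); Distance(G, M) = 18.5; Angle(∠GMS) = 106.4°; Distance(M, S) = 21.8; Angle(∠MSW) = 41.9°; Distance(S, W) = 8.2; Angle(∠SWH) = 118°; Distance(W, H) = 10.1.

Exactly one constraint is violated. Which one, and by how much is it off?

Distance(W, H) = 10.1 — off by 4.00.

Q = (0.00, 0.00) ✓; QL at -49.00° ✓; |QL| = 19.60 ✓; ∠QLG = 143.5° ✓; |LG| = 25.70 ✓; ∠(LG, GM) = 90.00° ✓; |GM| = 18.50 ✓; ∠GMS = 106.4° ✓; |MS| = 21.80 ✓; ∠MSW = 41.90° ✓; |SW| = 8.200 ✓; ∠SWH = 118.0° ✓; |WH| = 6.100 ✗.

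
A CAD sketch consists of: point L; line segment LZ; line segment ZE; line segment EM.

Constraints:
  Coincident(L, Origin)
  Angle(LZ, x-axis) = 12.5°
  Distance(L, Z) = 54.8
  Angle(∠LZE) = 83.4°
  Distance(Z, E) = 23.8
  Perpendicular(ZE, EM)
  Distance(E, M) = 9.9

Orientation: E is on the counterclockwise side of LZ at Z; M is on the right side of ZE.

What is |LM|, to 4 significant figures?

66.67

L is at the origin; LZ runs at 12.5° with length 54.8, so Z = 54.8·(cos 12.5°, sin 12.5°) = (53.50, 11.86). ∠LZE = 83.4°, so ZE runs at 12.5° + (180° − 83.4°) = 109.1° from the x-axis; with |ZE| = 23.8, E = Z + 23.8·(cos 109.1°, sin 109.1°) = (45.71, 34.35). ZE ⟂ EM; with |EM| = 9.9 on the right of ZE, M = E + 9.9·(0.9449, 0.3272) = (55.07, 37.59). Then |LM| = |M − L| = 66.67.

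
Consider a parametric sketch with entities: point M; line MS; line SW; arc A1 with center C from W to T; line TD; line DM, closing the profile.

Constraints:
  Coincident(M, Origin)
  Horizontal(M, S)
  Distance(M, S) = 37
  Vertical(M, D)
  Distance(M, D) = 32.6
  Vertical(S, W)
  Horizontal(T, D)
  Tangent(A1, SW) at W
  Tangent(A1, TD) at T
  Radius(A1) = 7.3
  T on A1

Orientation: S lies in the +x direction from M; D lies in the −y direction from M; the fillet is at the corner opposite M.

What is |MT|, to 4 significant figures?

44.10

M is at the origin; MS is horizontal with |MS| = 37.0 and S on the +x side, so S = (37.00, 0.000). M and D share the same x with |MD| = 32.6 and D on the −y side, so D = (0.000, -32.60). The virtual corner opposite M is at (37.00, -32.60). The tangent condition forces CW to be normal to SW and tangency of A1 to TD means the radius CT is perpendicular to TD, with radius 7.3, so the center C sits 7.3 in from both sides at C = (29.70, -25.30). That places the tangent points at W = (37.00, -25.30) on SW and T = (29.70, -32.60) on TD. Then |MT| = |T − M| = 44.10.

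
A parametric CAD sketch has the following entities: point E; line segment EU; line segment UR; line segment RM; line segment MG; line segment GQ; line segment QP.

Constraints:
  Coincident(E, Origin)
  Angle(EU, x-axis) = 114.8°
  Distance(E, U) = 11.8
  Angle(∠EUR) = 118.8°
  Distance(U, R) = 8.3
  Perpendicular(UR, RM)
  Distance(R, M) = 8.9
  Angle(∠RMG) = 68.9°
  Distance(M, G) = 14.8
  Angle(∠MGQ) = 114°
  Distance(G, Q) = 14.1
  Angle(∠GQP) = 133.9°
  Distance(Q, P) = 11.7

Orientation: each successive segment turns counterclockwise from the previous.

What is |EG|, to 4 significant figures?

6.771

UR is perpendicular to RM, so RM runs at -94.00°; with |RM| = 8.9, M = (-13.85, 2.412). ∠RMG = 68.9° gives MG at 17.10° from the x-axis; with |MG| = 14.8, G = (0.2956, 6.764). Then |EG| = |G − E| = 6.771.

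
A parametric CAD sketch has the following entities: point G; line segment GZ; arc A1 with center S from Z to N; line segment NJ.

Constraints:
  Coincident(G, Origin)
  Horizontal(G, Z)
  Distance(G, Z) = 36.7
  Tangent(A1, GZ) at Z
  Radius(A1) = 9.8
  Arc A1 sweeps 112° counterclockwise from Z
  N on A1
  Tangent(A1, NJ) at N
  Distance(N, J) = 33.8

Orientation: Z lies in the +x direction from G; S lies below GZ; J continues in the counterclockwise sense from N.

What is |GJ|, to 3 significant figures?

60.2

G is at the origin; GZ is horizontal with |GZ| = 36.7 and Z on the +x side, so Z = (36.7, 0.00). Since A1 is tangent to GZ there, SZ ⟂ GZ, so S = Z + (0, -9.8) = (36.7, -9.80). On A1, Z sits at bearing 90° from S; a 112° counterclockwise sweep puts N at bearing 202°, so N = S + 9.8·(cos 202°, sin 202°) = (27.6, -13.5). Tangency of A1 to NJ means the radius SN is perpendicular to NJ, so NJ runs along (−sin 202°, cos 202°); with |NJ| = 33.8, J = (40.3, -44.8). Then |GJ| = |J − G| = 60.2.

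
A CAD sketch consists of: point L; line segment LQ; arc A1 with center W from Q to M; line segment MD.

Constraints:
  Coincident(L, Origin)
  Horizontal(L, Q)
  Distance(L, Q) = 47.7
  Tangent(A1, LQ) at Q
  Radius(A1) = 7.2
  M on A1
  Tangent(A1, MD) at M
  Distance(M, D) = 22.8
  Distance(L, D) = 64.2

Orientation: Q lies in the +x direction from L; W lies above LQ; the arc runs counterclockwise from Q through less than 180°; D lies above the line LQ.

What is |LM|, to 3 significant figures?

55.2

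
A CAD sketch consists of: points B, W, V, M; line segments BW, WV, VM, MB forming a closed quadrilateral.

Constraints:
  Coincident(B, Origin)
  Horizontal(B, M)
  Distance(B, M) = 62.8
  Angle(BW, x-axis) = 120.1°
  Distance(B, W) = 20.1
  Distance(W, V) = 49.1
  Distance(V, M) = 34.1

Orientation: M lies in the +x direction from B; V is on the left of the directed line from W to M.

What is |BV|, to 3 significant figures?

45.4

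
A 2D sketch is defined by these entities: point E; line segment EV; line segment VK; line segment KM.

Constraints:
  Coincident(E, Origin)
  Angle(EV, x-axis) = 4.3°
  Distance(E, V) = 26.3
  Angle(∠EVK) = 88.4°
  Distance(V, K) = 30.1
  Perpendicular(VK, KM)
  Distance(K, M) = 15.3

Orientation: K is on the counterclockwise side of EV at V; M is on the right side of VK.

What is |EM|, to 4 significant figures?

50.91

∠EVK = 88.4°, so VK runs at 4.3° + (180° − 88.4°) = 95.90° from the x-axis; with |VK| = 30.1, K = V + 30.1·(cos 95.90°, sin 95.90°) = (23.13, 31.91). VK is perpendicular to KM; with |KM| = 15.3 on the right of VK, M = K + 15.3·(0.9947, 0.1028) = (38.35, 33.49). Then |EM| = |M − E| = 50.91.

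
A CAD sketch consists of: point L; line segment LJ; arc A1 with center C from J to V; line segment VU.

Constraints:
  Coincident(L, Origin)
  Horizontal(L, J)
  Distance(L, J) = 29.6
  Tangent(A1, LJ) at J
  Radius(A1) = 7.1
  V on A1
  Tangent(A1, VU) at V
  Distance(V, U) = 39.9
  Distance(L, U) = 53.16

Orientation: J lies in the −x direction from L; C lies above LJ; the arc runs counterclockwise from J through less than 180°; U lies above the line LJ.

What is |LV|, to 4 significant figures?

23.70

L is at the origin; L and J share the same y with |LJ| = 29.6 and J on the −x side, so J = (-29.60, 0.000). A1 meets LJ tangentially, so CJ is at right angles to LJ, so C = J + (0, 7.1) = (-29.60, 7.100). Since CV ⟂ VU (tangency), |CU| = √(7.1² + 39.9²) = 40.53 regardless of where V sits on A1. So U lies on both circle(L, 53.16) and circle(C, 40.53); the above-LJ intersection is U = (-24.30, 47.28). V is the foot of the tangent from U: V = (-22.51, 7.420).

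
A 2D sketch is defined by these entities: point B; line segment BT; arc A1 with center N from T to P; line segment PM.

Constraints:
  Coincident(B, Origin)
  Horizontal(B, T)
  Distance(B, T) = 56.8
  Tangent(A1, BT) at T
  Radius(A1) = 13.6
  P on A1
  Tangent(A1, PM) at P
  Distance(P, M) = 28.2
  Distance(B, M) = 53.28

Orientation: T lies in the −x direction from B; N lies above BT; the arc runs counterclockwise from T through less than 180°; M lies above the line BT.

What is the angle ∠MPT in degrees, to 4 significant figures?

141.4°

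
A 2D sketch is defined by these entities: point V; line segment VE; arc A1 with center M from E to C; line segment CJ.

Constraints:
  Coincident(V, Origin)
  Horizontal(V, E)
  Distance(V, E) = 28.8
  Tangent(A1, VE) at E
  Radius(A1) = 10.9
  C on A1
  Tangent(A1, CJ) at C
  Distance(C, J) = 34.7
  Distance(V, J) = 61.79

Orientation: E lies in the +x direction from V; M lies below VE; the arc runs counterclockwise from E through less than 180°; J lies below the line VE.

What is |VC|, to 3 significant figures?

27.3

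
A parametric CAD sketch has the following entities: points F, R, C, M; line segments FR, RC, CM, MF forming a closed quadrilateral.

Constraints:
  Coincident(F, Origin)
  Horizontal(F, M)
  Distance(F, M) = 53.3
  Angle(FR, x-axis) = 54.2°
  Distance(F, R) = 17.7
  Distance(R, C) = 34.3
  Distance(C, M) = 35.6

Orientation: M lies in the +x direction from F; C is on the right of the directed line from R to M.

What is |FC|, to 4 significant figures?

28.61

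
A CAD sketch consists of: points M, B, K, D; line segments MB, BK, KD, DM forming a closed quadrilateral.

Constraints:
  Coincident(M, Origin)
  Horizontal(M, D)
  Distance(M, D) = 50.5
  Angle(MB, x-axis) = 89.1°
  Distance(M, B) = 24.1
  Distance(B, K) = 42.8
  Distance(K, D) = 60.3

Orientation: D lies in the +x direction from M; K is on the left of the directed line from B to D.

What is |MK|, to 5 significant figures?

63.101

Checks: |BK| = 42.80 ✓; |KD| = 60.30 ✓.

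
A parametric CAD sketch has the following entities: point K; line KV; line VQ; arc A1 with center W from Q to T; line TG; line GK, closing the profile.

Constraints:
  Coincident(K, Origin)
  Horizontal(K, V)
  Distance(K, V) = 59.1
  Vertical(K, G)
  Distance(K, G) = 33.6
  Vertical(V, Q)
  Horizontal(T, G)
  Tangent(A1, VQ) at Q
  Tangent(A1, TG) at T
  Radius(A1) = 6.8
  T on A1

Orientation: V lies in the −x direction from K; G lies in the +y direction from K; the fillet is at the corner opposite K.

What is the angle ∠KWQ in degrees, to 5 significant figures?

152.87°

K is at the origin; KV is horizontal with |KV| = 59.1 and V on the −x side, so V = (-59.100, 0.0000). K and G share the same x with |KG| = 33.6 and G on the +y side, so G = (0.0000, 33.600). The virtual corner opposite K is at (-59.100, 33.600). Tangency of A1 to VQ means the radius WQ is perpendicular to VQ and since A1 is tangent to TG there, WT ⟂ TG, with radius 6.8, so the center W sits 6.8 in from both sides at W = (-52.300, 26.800). That places the tangent points at Q = (-59.100, 26.800) on VQ and T = (-52.300, 33.600) on TG. Then cos ∠KWQ = WK·WQ / (|WK||WQ|), giving 152.87°.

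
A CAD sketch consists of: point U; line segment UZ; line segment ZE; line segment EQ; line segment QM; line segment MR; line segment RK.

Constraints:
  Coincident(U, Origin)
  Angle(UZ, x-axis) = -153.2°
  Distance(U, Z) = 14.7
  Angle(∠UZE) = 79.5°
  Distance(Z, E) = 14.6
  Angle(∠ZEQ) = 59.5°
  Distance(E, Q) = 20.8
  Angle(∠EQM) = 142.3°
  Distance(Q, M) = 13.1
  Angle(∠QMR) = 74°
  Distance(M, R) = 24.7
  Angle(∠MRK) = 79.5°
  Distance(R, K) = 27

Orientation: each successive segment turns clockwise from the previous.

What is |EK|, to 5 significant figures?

1.7458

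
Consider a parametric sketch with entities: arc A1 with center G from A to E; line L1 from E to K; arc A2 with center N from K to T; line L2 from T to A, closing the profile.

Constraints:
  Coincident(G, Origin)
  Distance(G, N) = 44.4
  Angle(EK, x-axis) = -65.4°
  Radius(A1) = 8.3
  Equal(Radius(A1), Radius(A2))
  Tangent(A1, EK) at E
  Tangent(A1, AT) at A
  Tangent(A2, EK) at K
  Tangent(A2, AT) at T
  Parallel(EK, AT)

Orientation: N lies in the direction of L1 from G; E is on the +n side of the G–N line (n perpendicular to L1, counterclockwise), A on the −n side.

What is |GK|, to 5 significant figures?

45.169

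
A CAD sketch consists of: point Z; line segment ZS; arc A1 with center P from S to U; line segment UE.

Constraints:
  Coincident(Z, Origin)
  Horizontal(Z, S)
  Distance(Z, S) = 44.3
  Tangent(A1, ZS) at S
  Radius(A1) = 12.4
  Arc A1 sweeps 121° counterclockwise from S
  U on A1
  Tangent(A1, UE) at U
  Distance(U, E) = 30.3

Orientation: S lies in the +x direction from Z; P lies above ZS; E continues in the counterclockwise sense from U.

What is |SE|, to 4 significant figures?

45.03

Z is at the origin; ZS is horizontal with |ZS| = 44.3 and S on the +x side, so S = (44.30, 0.000). Since A1 is tangent to ZS there, PS ⟂ ZS, so P = S + (0, 12.4) = (44.30, 12.40). On A1, S sits at bearing -90° from P; a 121° counterclockwise sweep puts U at bearing 31°, so U = P + 12.4·(cos 31°, sin 31°) = (54.93, 18.79). Tangency of A1 to UE means the radius PU is perpendicular to UE, so UE runs along (−sin 31°, cos 31°); with |UE| = 30.3, E = (39.32, 44.76). Then |SE| = |E − S| = 45.03.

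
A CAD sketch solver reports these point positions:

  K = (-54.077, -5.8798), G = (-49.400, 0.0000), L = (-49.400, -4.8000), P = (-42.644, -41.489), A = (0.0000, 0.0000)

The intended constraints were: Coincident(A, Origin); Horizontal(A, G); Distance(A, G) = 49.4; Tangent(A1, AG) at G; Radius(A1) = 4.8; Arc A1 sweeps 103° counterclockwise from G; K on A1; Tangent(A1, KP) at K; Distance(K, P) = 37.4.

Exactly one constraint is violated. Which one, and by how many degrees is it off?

Tangent(A1, KP) at K — off by 4.80°.

A = (0.00, 0.00) ✓; A.y = 0.00, G.y = 0.00 ✓; |AG| = 49.40 ✓; ∠(LG, GA) = 90.00° ✓; |LG| = 4.800 ✓; bearing(L→K) − bearing(L→G) = 103.0° ✓; |LK| = 4.800 ✓; ∠(LK, KP) = 85.20° ✗; |KP| = 37.40 ✓.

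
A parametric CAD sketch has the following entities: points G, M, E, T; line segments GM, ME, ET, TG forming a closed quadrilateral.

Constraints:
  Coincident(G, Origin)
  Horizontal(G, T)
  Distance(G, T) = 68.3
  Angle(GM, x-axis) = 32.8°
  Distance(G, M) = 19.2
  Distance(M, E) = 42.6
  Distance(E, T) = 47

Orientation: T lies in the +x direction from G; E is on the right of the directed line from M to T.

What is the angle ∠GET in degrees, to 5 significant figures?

98.534°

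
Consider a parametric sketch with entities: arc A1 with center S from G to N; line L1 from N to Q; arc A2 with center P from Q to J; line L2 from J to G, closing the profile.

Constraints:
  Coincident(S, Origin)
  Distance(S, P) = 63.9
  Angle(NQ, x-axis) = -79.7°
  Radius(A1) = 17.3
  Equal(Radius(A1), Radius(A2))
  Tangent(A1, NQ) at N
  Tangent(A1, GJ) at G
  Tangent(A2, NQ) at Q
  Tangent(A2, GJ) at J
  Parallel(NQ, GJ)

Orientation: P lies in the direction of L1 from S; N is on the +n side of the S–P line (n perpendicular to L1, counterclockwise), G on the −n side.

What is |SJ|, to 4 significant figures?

66.20

The slot axis is L1's direction at -79.7°, so u = (cos -79.7°, sin -79.7°) = (0.1788, -0.9839) and n = (−sin -79.7°, cos -79.7°) = (0.9839, 0.1788). S is at the origin and P lies 63.9 along u from S, so P = 63.9·u = (11.43, -62.87). Tangency of A1 to both parallel lines with radius 17.3 puts N and G at S ± 17.3·n: N = (17.02, 3.093), G = (-17.02, -3.093). Equal radii place Q and J the same way about P: Q = P + 17.3·n = (28.45, -59.78), J = P − 17.3·n = (-5.596, -65.96). Then |SJ| = |J − S| = 66.20.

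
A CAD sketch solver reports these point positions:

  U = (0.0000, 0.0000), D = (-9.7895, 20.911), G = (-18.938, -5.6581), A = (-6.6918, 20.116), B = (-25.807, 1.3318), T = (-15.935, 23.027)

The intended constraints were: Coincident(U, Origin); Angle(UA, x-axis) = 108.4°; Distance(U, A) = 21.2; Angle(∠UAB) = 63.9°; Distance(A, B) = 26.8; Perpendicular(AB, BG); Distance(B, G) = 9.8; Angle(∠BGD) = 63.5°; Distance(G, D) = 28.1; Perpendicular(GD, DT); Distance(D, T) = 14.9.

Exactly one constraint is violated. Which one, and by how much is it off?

Distance(D, T) = 14.9 — off by 8.40.

U = (0.00, 0.00) ✓; UA at 108.4° ✓; |UA| = 21.20 ✓; ∠UAB = 63.90° ✓; |AB| = 26.80 ✓; ∠(AB, BG) = 90.00° ✓; |BG| = 9.800 ✓; ∠BGD = 63.50° ✓; |GD| = 28.10 ✓; ∠(GD, DT) = 90.00° ✓; |DT| = 6.500 ✗.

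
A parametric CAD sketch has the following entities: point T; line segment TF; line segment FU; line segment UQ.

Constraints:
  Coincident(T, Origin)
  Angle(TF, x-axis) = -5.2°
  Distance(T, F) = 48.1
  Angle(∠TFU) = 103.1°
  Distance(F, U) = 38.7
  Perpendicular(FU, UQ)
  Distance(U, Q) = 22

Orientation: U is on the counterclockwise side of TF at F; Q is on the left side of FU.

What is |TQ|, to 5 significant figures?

55.478

∠TFU = 103.1°, so FU runs at -5.2° + (180° − 103.1°) = 71.700° from the x-axis; with |FU| = 38.7, U = F + 38.7·(cos 71.700°, sin 71.700°) = (60.054, 32.383). The perpendicularity gives UQ at right angles to FU; with |UQ| = 22.0 on the left of FU, Q = U + 22.0·(-0.94943, 0.31399) = (39.166, 39.291). Then |TQ| = |Q − T| = 55.478.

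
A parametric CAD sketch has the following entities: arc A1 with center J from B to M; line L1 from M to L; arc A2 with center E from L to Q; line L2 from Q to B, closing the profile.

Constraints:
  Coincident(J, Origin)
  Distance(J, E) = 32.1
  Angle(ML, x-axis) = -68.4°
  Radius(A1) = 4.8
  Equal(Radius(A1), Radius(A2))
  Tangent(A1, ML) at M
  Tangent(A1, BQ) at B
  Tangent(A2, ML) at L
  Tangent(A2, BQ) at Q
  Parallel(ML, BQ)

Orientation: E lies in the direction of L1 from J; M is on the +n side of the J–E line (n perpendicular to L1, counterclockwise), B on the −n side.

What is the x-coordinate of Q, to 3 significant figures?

7.35

Tangency of A1 to both parallel lines with radius 4.8 puts M and B at J ± 4.8·n: M = (4.46, 1.77), B = (-4.46, -1.77). Equal radii place L and Q the same way about E: L = E + 4.8·n = (16.3, -28.1), Q = E − 4.8·n = (7.35, -31.6). So Q.x = 7.35.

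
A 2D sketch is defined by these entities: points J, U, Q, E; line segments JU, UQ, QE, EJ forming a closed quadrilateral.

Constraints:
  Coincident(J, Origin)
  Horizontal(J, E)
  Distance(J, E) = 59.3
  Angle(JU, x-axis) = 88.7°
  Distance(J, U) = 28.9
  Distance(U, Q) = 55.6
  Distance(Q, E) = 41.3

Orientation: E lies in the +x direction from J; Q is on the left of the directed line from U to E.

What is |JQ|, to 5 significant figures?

68.565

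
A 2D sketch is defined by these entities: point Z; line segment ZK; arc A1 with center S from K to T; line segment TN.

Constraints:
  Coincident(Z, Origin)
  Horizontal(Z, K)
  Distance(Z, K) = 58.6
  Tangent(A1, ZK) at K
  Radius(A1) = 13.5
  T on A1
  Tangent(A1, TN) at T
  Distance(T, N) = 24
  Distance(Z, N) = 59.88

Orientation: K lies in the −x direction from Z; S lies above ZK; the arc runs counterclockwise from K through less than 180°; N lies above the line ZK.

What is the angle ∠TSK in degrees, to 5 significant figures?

92.605°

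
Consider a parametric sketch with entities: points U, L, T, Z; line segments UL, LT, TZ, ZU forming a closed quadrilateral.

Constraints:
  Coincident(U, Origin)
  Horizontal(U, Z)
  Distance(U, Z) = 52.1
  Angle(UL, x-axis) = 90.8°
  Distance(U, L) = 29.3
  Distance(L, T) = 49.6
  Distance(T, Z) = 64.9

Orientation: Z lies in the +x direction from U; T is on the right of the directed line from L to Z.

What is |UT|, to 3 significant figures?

21.7

U is at the origin; UZ is horizontal with |UZ| = 52.1 and Z in +x, so Z = (52.1, 0). UL runs at 90.8° with |UL| = 29.3, so L = (-0.409, 29.3). T is determined by |LT| = 49.6 and |TZ| = 64.9 together: it lies at the intersection of circle(L, 49.6) and circle(Z, 64.9). With |LZ| = 60.1, the foot of the radical line on LZ is 15.5 from L and the perpendicular offset is √(49.6² − 15.5²) = 47.1. Taking the right-of-LZ solution: T = (-9.83, -19.4).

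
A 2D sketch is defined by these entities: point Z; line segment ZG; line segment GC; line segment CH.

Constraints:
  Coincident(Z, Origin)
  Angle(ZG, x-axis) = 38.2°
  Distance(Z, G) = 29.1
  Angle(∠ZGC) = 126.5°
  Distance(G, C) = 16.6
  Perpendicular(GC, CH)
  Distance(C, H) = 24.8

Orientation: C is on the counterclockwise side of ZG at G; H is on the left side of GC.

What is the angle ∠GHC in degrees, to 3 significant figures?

33.8°

Z is at the origin; ZG runs at 38.2° with length 29.1, so G = 29.1·(cos 38.2°, sin 38.2°) = (22.9, 18.0). ∠ZGC = 126.5°, so GC runs at 38.2° + (180° − 126.5°) = 91.7° from the x-axis; with |GC| = 16.6, C = G + 16.6·(cos 91.7°, sin 91.7°) = (22.4, 34.6). GC is perpendicular to CH; with |CH| = 24.8 on the left of GC, H = C + 24.8·(-1.00, -0.0297) = (-2.41, 33.9). Then cos ∠GHC = HG·HC / (|HG||HC|), giving 33.8°.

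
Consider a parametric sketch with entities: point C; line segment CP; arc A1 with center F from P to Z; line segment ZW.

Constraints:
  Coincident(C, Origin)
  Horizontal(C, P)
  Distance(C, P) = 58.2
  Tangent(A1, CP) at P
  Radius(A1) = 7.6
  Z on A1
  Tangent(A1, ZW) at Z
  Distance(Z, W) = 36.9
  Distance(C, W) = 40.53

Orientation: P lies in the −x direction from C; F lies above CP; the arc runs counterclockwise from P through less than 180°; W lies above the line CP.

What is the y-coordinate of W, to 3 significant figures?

29.6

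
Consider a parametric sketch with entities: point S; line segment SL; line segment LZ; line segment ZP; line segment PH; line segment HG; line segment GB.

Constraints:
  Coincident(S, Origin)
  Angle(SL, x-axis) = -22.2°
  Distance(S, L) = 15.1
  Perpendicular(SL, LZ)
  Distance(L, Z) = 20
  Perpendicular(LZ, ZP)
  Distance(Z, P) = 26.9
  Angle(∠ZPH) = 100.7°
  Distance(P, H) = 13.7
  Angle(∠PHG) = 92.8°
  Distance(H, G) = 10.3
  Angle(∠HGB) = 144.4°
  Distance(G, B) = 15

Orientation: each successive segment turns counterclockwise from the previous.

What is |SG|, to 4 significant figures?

5.985

∠ZPH = 100.7° gives PH at -122.9° from the x-axis; with |PH| = 13.7, H = (-10.81, 11.47). ∠PHG = 92.8° gives HG at -35.70° from the x-axis; with |HG| = 10.3, G = (-2.445, 5.463). Then |SG| = |G − S| = 5.985.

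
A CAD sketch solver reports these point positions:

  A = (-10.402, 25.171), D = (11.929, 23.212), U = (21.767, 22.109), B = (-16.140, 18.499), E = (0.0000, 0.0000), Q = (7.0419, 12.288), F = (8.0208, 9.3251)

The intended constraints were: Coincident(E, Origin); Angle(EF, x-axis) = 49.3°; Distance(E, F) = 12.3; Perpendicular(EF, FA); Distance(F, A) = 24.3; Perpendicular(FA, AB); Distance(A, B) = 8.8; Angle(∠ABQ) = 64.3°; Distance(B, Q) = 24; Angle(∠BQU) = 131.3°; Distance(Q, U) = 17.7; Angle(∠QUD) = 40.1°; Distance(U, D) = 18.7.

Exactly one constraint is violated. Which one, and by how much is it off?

Distance(U, D) = 18.7 — off by 8.80.

E = (0.00, 0.00) ✓; EF at 49.30° ✓; |EF| = 12.30 ✓; ∠(EF, FA) = 90.00° ✓; |FA| = 24.30 ✓; ∠(FA, AB) = 90.00° ✓; |AB| = 8.800 ✓; ∠ABQ = 64.30° ✓; |BQ| = 24.00 ✓; ∠BQU = 131.3° ✓; |QU| = 17.70 ✓; ∠QUD = 40.10° ✓; |UD| = 9.900 ✗.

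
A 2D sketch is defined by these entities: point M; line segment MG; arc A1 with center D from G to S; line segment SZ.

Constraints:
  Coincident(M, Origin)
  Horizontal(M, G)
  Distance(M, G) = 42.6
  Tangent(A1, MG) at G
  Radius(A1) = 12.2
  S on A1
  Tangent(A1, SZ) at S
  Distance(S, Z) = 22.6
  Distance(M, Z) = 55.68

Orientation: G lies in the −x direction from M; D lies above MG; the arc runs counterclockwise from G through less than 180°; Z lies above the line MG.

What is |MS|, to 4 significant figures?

35.91

Checks: |DS| = 12.20 ✓; ∠(DS, SZ) = 90.00° ✓; |SZ| = 22.60 ✓; |MZ| = 55.68 ✓.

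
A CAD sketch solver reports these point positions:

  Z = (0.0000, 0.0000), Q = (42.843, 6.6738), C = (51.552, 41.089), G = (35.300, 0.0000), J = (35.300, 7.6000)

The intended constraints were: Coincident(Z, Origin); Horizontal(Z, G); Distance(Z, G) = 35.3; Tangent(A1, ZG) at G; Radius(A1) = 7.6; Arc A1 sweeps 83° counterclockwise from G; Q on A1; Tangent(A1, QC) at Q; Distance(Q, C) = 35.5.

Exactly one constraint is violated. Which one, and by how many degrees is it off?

Tangent(A1, QC) at Q — off by 7.20°.

Z = (0.00, 0.00) ✓; Z.y = 0.00, G.y = 0.00 ✓; |ZG| = 35.30 ✓; ∠(JG, GZ) = 90.00° ✓; |JG| = 7.600 ✓; bearing(J→Q) − bearing(J→G) = 83.00° ✓; |JQ| = 7.600 ✓; ∠(JQ, QC) = 97.20° ✗; |QC| = 35.50 ✓.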